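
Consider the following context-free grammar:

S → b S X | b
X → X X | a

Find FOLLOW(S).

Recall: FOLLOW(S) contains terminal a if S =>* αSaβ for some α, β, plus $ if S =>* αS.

We compute FOLLOW(S) using the standard algorithm.
FOLLOW(S) starts with {$}.
FIRST(S) = {b}
FIRST(X) = {a}
FOLLOW(S) = {$, a}
FOLLOW(X) = {$, a}
Therefore, FOLLOW(S) = {$, a}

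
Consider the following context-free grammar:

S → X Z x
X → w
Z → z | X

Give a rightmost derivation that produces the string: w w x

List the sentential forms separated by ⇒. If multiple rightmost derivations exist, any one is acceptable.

S ⇒ X Z x ⇒ X X x ⇒ X w x ⇒ w w x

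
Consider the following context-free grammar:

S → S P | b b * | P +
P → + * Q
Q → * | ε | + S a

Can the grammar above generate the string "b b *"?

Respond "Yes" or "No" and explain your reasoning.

Yes - a valid derivation exists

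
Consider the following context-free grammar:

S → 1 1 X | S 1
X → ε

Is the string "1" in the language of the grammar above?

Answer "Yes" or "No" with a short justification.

No - no valid derivation exists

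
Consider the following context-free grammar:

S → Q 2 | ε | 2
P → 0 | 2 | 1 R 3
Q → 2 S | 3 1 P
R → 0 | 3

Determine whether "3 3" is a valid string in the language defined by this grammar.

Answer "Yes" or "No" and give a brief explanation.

No - no valid derivation exists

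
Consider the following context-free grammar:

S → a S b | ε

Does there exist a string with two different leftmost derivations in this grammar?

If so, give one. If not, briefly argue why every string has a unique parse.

No - every string in the language has a unique leftmost derivation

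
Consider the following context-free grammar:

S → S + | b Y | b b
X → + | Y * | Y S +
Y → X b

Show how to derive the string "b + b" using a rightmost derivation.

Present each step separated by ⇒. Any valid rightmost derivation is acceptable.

S ⇒ b Y ⇒ b X b ⇒ b + b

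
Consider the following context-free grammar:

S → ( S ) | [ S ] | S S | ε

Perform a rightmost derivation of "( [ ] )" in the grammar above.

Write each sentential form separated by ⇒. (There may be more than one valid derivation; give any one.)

S ⇒ ( S ) ⇒ ( [ S ] ) ⇒ ( [ ] )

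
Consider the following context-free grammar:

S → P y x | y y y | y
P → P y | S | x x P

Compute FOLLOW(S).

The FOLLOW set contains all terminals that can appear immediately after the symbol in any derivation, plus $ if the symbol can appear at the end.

We compute FOLLOW(S) using the standard algorithm.
FOLLOW(S) starts with {$}.
FIRST(P) = {x, y}
FIRST(S) = {x, y}
FOLLOW(P) = {y}
FOLLOW(S) = {$, y}
Therefore, FOLLOW(S) = {$, y}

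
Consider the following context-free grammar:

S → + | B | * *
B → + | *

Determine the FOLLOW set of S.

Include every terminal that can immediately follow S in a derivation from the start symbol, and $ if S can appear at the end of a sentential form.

We compute FOLLOW(S) using the standard algorithm.
FOLLOW(S) starts with {$}.
FIRST(B) = {*, +}
FIRST(S) = {*, +}
FOLLOW(B) = {$}
FOLLOW(S) = {$}
Therefore, FOLLOW(S) = {$}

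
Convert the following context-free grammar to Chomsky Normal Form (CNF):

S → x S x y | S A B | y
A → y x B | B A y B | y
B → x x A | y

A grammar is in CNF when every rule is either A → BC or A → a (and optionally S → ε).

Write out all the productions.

TX → x; TY → y; S → y; A → y; B → y; S → TX X0; X0 → S X1; X1 → TX TY; S → S X2; X2 → A B; A → TY X3; X3 → TX B; A → B X4; X4 → A X5; X5 → TY B; B → TX X6; X6 → TX A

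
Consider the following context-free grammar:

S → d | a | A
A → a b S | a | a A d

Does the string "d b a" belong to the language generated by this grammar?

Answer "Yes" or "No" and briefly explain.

No - no valid derivation exists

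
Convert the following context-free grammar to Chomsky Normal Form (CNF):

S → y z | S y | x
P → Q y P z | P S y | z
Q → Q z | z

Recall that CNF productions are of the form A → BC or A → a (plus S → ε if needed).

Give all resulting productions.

TY → y; TZ → z; S → x; P → z; Q → z; S → TY TZ; S → S TY; P → Q X0; X0 → TY X1; X1 → P TZ; P → P X2; X2 → S TY; Q → Q TZ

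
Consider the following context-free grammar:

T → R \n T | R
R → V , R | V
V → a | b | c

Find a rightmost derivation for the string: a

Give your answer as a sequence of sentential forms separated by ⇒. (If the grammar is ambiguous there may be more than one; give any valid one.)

T ⇒ R ⇒ V ⇒ a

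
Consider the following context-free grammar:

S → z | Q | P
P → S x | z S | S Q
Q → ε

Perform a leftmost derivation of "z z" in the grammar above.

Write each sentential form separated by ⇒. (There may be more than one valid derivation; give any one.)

S ⇒ P ⇒ z S ⇒ z z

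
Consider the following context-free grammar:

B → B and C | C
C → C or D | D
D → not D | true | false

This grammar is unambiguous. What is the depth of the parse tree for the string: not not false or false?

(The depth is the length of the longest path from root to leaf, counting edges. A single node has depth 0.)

6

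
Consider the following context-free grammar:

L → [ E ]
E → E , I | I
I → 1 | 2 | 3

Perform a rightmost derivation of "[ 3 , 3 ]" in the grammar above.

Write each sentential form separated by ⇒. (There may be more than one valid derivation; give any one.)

L ⇒ [ E ] ⇒ [ E , I ] ⇒ [ E , 3 ] ⇒ [ I , 3 ] ⇒ [ 3 , 3 ]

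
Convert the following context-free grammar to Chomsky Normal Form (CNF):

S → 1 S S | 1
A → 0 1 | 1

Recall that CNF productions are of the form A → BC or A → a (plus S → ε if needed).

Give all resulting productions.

T1 → 1; S → 1; T0 → 0; A → 1; S → T1 X0; X0 → S S; A → T0 T1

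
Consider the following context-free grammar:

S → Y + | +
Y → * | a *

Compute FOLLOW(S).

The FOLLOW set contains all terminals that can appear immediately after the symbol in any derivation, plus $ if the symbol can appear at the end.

We compute FOLLOW(S) using the standard algorithm.
FOLLOW(S) starts with {$}.
FIRST(S) = {*, +, a}
FIRST(Y) = {*, a}
FOLLOW(S) = {$}
FOLLOW(Y) = {+}
Therefore, FOLLOW(S) = {$}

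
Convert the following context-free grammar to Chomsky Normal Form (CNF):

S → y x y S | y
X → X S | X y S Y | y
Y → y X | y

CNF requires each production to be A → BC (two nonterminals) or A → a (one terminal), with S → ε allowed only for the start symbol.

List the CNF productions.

TY → y; TX → x; S → y; X → y; Y → y; S → TY X0; X0 → TX X1; X1 → TY S; X → X S; X → X X2; X2 → TY X3; X3 → S Y; Y → TY X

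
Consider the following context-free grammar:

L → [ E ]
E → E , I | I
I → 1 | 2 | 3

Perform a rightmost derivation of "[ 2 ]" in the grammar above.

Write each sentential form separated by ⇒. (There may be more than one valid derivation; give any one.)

L ⇒ [ E ] ⇒ [ I ] ⇒ [ 2 ]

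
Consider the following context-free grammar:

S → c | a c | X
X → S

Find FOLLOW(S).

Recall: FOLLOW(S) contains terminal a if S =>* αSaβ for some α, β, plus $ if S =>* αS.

We compute FOLLOW(S) using the standard algorithm.
FOLLOW(S) starts with {$}.
FIRST(S) = {a, c}
FIRST(X) = {a, c}
FOLLOW(S) = {$}
FOLLOW(X) = {$}
Therefore, FOLLOW(S) = {$}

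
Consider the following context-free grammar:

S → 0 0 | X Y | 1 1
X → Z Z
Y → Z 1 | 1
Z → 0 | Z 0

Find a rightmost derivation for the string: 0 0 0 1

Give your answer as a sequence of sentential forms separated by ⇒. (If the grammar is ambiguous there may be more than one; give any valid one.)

S ⇒ X Y ⇒ X Z 1 ⇒ X 0 1 ⇒ Z Z 0 1 ⇒ Z 0 0 1 ⇒ 0 0 0 1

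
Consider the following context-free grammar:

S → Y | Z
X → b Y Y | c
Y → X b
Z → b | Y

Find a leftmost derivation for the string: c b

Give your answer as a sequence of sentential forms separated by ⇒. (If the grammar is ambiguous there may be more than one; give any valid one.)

S ⇒ Z ⇒ Y ⇒ X b ⇒ c b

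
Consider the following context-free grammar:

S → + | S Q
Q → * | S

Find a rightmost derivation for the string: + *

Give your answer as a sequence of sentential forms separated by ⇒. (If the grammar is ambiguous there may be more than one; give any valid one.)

S ⇒ S Q ⇒ S * ⇒ + *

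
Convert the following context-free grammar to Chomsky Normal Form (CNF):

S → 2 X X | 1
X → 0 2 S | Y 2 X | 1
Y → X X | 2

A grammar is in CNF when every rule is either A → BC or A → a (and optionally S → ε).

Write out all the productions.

T2 → 2; S → 1; T0 → 0; X → 1; Y → 2; S → T2 X0; X0 → X X; X → T0 X1; X1 → T2 S; X → Y X2; X2 → T2 X; Y → X X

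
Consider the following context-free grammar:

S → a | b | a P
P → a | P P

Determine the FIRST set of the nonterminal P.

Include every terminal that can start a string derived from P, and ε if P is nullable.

We compute FIRST(P) using the standard algorithm.
FIRST(P) = {a}
FIRST(S) = {a, b}
Therefore, FIRST(P) = {a}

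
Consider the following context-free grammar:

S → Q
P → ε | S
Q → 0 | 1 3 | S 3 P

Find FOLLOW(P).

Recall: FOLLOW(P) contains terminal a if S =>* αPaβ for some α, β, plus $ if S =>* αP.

We compute FOLLOW(P) using the standard algorithm.
FOLLOW(S) starts with {$}.
FIRST(P) = {0, 1, ε}
FIRST(Q) = {0, 1}
FIRST(S) = {0, 1}
FOLLOW(P) = {$, 3}
FOLLOW(Q) = {$, 3}
FOLLOW(S) = {$, 3}
Therefore, FOLLOW(P) = {$, 3}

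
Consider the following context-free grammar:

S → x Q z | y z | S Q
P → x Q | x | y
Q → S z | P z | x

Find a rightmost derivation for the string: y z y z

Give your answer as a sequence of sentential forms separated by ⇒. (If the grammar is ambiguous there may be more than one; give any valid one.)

S ⇒ S Q ⇒ S P z ⇒ S y z ⇒ y z y z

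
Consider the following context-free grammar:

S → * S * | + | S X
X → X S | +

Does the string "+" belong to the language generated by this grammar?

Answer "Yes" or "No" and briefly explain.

Yes - a valid derivation exists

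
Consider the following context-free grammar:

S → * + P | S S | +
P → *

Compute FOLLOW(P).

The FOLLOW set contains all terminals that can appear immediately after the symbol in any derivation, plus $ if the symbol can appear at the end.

We compute FOLLOW(P) using the standard algorithm.
FOLLOW(S) starts with {$}.
FIRST(P) = {*}
FIRST(S) = {*, +}
FOLLOW(P) = {$, *, +}
FOLLOW(S) = {$, *, +}
Therefore, FOLLOW(P) = {$, *, +}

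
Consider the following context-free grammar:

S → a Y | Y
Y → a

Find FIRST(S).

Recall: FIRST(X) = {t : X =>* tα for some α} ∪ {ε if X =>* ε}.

We compute FIRST(S) using the standard algorithm.
FIRST(S) = {a}
FIRST(Y) = {a}
Therefore, FIRST(S) = {a}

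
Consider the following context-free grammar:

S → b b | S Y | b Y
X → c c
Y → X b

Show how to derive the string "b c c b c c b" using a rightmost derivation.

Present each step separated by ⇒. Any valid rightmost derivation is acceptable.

S ⇒ S Y ⇒ S X b ⇒ S c c b ⇒ b Y c c b ⇒ b X b c c b ⇒ b c c b c c b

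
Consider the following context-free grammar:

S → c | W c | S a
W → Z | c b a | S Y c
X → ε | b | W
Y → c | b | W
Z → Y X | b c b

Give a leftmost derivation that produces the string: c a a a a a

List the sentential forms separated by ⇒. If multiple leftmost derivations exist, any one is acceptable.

S ⇒ S a ⇒ S a a ⇒ S a a a ⇒ S a a a a ⇒ S a a a a a ⇒ c a a a a a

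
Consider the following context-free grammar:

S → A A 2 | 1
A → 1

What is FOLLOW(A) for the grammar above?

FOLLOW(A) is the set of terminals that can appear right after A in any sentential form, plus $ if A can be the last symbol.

We compute FOLLOW(A) using the standard algorithm.
FOLLOW(S) starts with {$}.
FIRST(A) = {1}
FIRST(S) = {1}
FOLLOW(A) = {1, 2}
FOLLOW(S) = {$}
Therefore, FOLLOW(A) = {1, 2}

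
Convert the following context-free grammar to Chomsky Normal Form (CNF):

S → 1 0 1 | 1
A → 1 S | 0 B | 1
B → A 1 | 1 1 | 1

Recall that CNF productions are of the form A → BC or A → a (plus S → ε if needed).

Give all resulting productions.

T1 → 1; T0 → 0; S → 1; A → 1; B → 1; S → T1 X0; X0 → T0 T1; A → T1 S; A → T0 B; B → A T1; B → T1 T1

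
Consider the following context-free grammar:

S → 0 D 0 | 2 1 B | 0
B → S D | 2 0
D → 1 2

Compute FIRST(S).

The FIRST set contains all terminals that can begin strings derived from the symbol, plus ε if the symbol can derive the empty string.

We compute FIRST(S) using the standard algorithm.
FIRST(B) = {0, 2}
FIRST(D) = {1}
FIRST(S) = {0, 2}
Therefore, FIRST(S) = {0, 2}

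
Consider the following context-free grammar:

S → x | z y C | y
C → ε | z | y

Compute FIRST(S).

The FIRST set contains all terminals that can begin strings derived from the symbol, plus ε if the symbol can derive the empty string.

We compute FIRST(S) using the standard algorithm.
FIRST(C) = {y, z, ε}
FIRST(S) = {x, y, z}
Therefore, FIRST(S) = {x, y, z}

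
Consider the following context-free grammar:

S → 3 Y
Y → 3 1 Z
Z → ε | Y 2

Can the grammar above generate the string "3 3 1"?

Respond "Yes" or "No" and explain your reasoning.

Yes - a valid derivation exists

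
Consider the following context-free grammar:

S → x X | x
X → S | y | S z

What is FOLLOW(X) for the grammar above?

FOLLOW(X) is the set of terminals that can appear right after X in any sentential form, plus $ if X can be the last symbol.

We compute FOLLOW(X) using the standard algorithm.
FOLLOW(S) starts with {$}.
FIRST(S) = {x}
FIRST(X) = {x, y}
FOLLOW(S) = {$, z}
FOLLOW(X) = {$, z}
Therefore, FOLLOW(X) = {$, z}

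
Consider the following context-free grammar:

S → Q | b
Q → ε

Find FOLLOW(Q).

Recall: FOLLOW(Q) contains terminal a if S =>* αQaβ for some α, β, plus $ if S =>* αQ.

We compute FOLLOW(Q) using the standard algorithm.
FOLLOW(S) starts with {$}.
FIRST(Q) = {ε}
FIRST(S) = {b, ε}
FOLLOW(Q) = {$}
FOLLOW(S) = {$}
Therefore, FOLLOW(Q) = {$}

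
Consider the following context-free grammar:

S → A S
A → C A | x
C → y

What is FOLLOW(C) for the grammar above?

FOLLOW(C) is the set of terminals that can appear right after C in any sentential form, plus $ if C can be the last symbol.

We compute FOLLOW(C) using the standard algorithm.
FOLLOW(S) starts with {$}.
FIRST(A) = {x, y}
FIRST(C) = {y}
FIRST(S) = {x, y}
FOLLOW(A) = {x, y}
FOLLOW(C) = {x, y}
FOLLOW(S) = {$}
Therefore, FOLLOW(C) = {x, y}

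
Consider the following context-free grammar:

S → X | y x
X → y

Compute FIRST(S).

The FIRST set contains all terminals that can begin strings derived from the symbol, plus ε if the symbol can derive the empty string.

We compute FIRST(S) using the standard algorithm.
FIRST(S) = {y}
FIRST(X) = {y}
Therefore, FIRST(S) = {y}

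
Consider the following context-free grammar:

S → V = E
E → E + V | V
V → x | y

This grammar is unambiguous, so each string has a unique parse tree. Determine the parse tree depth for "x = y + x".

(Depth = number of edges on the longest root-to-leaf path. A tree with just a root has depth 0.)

4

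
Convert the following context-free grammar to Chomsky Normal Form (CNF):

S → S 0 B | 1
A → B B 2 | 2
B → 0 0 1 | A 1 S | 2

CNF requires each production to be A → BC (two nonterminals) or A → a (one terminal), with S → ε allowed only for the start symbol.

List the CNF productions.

T0 → 0; S → 1; T2 → 2; A → 2; T1 → 1; B → 2; S → S X0; X0 → T0 B; A → B X1; X1 → B T2; B → T0 X2; X2 → T0 T1; B → A X3; X3 → T1 S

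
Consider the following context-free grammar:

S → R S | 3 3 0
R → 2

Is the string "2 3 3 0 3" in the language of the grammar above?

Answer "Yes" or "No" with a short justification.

No - no valid derivation exists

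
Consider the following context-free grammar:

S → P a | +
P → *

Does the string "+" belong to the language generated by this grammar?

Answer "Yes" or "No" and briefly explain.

Yes - a valid derivation exists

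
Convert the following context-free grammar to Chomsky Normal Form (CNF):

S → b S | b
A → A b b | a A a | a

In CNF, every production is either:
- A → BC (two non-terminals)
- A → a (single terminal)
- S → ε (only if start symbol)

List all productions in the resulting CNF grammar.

TB → b; S → b; TA → a; A → a; S → TB S; A → A X0; X0 → TB TB; A → TA X1; X1 → A TA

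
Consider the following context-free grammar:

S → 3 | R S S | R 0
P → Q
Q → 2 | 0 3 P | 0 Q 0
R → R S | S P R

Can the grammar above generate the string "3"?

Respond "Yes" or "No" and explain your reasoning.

Yes - a valid derivation exists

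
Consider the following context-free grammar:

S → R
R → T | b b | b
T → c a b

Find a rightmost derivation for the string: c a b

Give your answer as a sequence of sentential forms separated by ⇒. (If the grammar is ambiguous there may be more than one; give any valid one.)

S ⇒ R ⇒ T ⇒ c a b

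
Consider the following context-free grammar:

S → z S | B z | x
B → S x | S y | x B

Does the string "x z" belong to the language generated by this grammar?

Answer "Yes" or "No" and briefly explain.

No - no valid derivation exists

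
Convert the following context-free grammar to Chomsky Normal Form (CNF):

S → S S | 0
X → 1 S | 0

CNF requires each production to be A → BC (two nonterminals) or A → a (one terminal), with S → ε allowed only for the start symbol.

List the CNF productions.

S → 0; T1 → 1; X → 0; S → S S; X → T1 S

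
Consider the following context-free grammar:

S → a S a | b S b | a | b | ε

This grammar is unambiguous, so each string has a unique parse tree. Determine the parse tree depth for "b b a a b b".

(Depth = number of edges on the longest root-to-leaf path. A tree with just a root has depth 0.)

4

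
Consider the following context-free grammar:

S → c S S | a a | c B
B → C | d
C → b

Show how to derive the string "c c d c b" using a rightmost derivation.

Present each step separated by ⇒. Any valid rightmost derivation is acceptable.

S ⇒ c S S ⇒ c S c B ⇒ c S c C ⇒ c S c b ⇒ c c B c b ⇒ c c d c b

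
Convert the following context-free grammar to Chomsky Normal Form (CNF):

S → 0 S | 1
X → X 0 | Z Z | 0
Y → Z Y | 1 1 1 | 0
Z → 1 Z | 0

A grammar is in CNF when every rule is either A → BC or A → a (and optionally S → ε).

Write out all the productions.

T0 → 0; S → 1; X → 0; T1 → 1; Y → 0; Z → 0; S → T0 S; X → X T0; X → Z Z; Y → Z Y; Y → T1 X0; X0 → T1 T1; Z → T1 Z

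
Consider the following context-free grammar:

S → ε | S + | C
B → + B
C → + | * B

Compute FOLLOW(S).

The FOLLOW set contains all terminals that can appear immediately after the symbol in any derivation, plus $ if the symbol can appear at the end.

We compute FOLLOW(S) using the standard algorithm.
FOLLOW(S) starts with {$}.
FIRST(B) = {+}
FIRST(C) = {*, +}
FIRST(S) = {*, +, ε}
FOLLOW(B) = {$, +}
FOLLOW(C) = {$, +}
FOLLOW(S) = {$, +}
Therefore, FOLLOW(S) = {$, +}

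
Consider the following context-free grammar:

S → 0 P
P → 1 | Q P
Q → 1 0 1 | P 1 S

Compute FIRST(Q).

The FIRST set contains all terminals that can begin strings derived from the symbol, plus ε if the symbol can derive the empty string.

We compute FIRST(Q) using the standard algorithm.
FIRST(P) = {1}
FIRST(Q) = {1}
FIRST(S) = {0}
Therefore, FIRST(Q) = {1}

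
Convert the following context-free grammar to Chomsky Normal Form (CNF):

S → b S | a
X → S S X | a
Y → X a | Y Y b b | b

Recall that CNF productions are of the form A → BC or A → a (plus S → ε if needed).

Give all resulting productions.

TB → b; S → a; X → a; TA → a; Y → b; S → TB S; X → S X0; X0 → S X; Y → X TA; Y → Y X1; X1 → Y X2; X2 → TB TB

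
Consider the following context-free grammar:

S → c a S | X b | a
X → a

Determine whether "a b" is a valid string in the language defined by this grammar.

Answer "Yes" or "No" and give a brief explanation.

Yes - a valid derivation exists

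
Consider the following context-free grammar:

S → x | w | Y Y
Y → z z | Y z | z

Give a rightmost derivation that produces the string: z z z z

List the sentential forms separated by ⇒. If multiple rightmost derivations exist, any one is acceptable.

S ⇒ Y Y ⇒ Y z z ⇒ z z z z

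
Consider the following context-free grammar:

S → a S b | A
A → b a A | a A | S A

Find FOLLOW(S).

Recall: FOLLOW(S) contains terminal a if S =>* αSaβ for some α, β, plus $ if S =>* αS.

We compute FOLLOW(S) using the standard algorithm.
FOLLOW(S) starts with {$}.
FIRST(A) = {a, b}
FIRST(S) = {a, b}
FOLLOW(A) = {$, a, b}
FOLLOW(S) = {$, a, b}
Therefore, FOLLOW(S) = {$, a, b}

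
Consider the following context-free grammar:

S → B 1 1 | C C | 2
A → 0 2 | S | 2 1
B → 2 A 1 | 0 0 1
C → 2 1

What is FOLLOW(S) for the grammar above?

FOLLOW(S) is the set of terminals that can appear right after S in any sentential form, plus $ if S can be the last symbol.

We compute FOLLOW(S) using the standard algorithm.
FOLLOW(S) starts with {$}.
FIRST(A) = {0, 2}
FIRST(B) = {0, 2}
FIRST(C) = {2}
FIRST(S) = {0, 2}
FOLLOW(A) = {1}
FOLLOW(B) = {1}
FOLLOW(C) = {$, 1, 2}
FOLLOW(S) = {$, 1}
Therefore, FOLLOW(S) = {$, 1}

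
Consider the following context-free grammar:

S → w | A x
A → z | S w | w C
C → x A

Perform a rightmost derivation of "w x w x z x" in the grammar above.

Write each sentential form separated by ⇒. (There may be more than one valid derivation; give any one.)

S ⇒ A x ⇒ w C x ⇒ w x A x ⇒ w x w C x ⇒ w x w x A x ⇒ w x w x z x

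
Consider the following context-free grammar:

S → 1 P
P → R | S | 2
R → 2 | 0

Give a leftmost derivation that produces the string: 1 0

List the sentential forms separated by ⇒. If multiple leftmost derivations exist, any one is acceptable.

S ⇒ 1 P ⇒ 1 R ⇒ 1 0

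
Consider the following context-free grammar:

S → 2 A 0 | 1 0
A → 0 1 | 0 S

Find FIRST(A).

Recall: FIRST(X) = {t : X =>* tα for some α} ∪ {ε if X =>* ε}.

We compute FIRST(A) using the standard algorithm.
FIRST(A) = {0}
FIRST(S) = {1, 2}
Therefore, FIRST(A) = {0}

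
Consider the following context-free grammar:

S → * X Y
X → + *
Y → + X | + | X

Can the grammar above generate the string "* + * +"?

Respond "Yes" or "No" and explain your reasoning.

Yes - a valid derivation exists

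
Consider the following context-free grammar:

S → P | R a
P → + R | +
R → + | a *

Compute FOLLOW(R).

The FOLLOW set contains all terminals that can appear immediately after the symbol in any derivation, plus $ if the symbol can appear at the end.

We compute FOLLOW(R) using the standard algorithm.
FOLLOW(S) starts with {$}.
FIRST(P) = {+}
FIRST(R) = {+, a}
FIRST(S) = {+, a}
FOLLOW(P) = {$}
FOLLOW(R) = {$, a}
FOLLOW(S) = {$}
Therefore, FOLLOW(R) = {$, a}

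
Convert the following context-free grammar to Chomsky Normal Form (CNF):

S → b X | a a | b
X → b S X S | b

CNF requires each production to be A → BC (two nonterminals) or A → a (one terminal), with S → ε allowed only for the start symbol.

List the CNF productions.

TB → b; TA → a; S → b; X → b; S → TB X; S → TA TA; X → TB X0; X0 → S X1; X1 → X S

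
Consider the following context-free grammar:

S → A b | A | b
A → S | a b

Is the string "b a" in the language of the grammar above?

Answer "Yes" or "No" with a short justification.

No - no valid derivation exists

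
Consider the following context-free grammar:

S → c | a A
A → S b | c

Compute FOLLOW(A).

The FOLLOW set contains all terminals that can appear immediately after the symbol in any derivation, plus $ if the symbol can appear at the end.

We compute FOLLOW(A) using the standard algorithm.
FOLLOW(S) starts with {$}.
FIRST(A) = {a, c}
FIRST(S) = {a, c}
FOLLOW(A) = {$, b}
FOLLOW(S) = {$, b}
Therefore, FOLLOW(A) = {$, b}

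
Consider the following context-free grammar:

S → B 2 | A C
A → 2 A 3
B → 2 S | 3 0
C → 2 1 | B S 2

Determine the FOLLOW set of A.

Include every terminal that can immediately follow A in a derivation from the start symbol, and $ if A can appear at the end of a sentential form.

We compute FOLLOW(A) using the standard algorithm.
FOLLOW(S) starts with {$}.
FIRST(A) = {2}
FIRST(B) = {2, 3}
FIRST(C) = {2, 3}
FIRST(S) = {2, 3}
FOLLOW(A) = {2, 3}
FOLLOW(B) = {2, 3}
FOLLOW(C) = {$, 2, 3}
FOLLOW(S) = {$, 2, 3}
Therefore, FOLLOW(A) = {2, 3}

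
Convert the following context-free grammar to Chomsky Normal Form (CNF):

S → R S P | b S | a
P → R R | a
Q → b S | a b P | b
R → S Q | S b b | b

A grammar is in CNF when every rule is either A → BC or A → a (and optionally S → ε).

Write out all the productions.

TB → b; S → a; P → a; TA → a; Q → b; R → b; S → R X0; X0 → S P; S → TB S; P → R R; Q → TB S; Q → TA X1; X1 → TB P; R → S Q; R → S X2; X2 → TB TB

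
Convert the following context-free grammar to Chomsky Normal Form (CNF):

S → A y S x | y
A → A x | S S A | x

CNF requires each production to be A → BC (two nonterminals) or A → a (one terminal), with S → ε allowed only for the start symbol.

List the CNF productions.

TY → y; TX → x; S → y; A → x; S → A X0; X0 → TY X1; X1 → S TX; A → A TX; A → S X2; X2 → S A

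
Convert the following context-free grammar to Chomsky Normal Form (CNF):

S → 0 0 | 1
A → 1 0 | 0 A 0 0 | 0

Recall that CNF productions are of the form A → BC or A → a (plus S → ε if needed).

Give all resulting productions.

T0 → 0; S → 1; T1 → 1; A → 0; S → T0 T0; A → T1 T0; A → T0 X0; X0 → A X1; X1 → T0 T0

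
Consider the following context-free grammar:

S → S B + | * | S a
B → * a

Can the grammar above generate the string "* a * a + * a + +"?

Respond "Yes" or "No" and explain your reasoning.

No - no valid derivation exists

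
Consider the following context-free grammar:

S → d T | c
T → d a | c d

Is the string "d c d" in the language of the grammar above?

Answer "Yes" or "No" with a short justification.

Yes - a valid derivation exists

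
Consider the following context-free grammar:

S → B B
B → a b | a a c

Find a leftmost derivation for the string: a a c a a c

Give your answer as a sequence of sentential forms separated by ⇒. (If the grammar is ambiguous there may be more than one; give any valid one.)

S ⇒ B B ⇒ a a c B ⇒ a a c a a c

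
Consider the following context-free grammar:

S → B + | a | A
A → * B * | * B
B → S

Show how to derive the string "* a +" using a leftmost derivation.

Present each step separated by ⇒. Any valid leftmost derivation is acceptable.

S ⇒ A ⇒ * B ⇒ * S ⇒ * B + ⇒ * S + ⇒ * a +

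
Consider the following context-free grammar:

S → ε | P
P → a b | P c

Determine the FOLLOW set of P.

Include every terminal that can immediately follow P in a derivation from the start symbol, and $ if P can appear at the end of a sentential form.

We compute FOLLOW(P) using the standard algorithm.
FOLLOW(S) starts with {$}.
FIRST(P) = {a}
FIRST(S) = {a, ε}
FOLLOW(P) = {$, c}
FOLLOW(S) = {$}
Therefore, FOLLOW(P) = {$, c}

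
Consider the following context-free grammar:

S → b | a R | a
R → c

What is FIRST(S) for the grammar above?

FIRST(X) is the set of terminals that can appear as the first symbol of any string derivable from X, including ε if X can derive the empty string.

We compute FIRST(S) using the standard algorithm.
FIRST(R) = {c}
FIRST(S) = {a, b}
Therefore, FIRST(S) = {a, b}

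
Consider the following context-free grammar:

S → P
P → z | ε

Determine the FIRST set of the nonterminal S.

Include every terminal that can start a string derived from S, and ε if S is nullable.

We compute FIRST(S) using the standard algorithm.
FIRST(P) = {z, ε}
FIRST(S) = {z, ε}
Therefore, FIRST(S) = {z, ε}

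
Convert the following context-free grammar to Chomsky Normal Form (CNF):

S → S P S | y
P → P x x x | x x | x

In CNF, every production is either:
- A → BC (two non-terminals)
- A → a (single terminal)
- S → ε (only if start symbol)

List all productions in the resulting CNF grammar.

S → y; TX → x; P → x; S → S X0; X0 → P S; P → P X1; X1 → TX X2; X2 → TX TX; P → TX TX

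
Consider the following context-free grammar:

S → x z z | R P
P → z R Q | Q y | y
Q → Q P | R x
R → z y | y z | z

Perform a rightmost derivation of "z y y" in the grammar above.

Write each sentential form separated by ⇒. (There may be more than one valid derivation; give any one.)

S ⇒ R P ⇒ R y ⇒ z y y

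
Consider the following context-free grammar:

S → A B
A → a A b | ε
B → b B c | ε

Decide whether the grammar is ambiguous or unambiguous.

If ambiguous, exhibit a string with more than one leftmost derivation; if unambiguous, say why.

Unambiguous - every string in the language has a unique leftmost derivation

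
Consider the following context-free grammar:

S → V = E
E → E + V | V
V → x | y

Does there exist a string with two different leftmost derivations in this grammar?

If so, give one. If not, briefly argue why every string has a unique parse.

No - every string in the language has a unique leftmost derivation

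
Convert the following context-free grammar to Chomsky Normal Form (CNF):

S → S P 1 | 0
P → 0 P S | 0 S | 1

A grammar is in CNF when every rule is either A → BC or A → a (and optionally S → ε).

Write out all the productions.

T1 → 1; S → 0; T0 → 0; P → 1; S → S X0; X0 → P T1; P → T0 X1; X1 → P S; P → T0 S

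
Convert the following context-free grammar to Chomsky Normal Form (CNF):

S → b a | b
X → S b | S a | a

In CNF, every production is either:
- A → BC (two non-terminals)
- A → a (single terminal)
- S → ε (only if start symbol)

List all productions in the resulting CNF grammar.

TB → b; TA → a; S → b; X → a; S → TB TA; X → S TB; X → S TA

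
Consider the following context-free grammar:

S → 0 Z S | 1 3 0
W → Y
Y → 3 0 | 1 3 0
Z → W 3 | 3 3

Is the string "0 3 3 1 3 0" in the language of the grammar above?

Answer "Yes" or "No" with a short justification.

Yes - a valid derivation exists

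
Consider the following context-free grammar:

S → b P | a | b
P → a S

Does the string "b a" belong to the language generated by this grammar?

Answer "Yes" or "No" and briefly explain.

No - no valid derivation exists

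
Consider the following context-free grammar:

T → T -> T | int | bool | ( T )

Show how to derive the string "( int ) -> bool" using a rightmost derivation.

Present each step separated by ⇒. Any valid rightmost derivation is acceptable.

T ⇒ T -> T ⇒ T -> bool ⇒ ( T ) -> bool ⇒ ( int ) -> bool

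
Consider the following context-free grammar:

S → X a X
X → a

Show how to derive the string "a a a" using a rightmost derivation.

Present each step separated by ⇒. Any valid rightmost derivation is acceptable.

S ⇒ X a X ⇒ X a a ⇒ a a a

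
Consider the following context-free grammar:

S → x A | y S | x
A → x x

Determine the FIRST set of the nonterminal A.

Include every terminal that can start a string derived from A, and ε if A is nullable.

We compute FIRST(A) using the standard algorithm.
FIRST(A) = {x}
FIRST(S) = {x, y}
Therefore, FIRST(A) = {x}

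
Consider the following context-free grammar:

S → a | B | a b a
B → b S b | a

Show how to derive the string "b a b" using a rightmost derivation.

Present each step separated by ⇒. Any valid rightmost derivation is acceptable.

S ⇒ B ⇒ b S b ⇒ b a b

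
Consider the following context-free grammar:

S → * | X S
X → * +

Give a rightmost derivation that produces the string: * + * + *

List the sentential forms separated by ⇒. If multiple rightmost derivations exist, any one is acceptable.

S ⇒ X S ⇒ X X S ⇒ X X * ⇒ X * + * ⇒ * + * + *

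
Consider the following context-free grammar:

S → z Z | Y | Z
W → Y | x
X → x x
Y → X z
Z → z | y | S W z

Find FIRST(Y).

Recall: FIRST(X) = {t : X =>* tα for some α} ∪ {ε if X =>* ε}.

We compute FIRST(Y) using the standard algorithm.
FIRST(S) = {x, y, z}
FIRST(W) = {x}
FIRST(X) = {x}
FIRST(Y) = {x}
FIRST(Z) = {x, y, z}
Therefore, FIRST(Y) = {x}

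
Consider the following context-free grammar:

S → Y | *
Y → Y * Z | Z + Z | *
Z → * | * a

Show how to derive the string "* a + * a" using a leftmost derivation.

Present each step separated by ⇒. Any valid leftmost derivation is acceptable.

S ⇒ Y ⇒ Z + Z ⇒ * a + Z ⇒ * a + * a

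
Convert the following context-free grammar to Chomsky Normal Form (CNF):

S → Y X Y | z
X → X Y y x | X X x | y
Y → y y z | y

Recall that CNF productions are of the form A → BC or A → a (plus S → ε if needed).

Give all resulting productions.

S → z; TY → y; TX → x; X → y; TZ → z; Y → y; S → Y X0; X0 → X Y; X → X X1; X1 → Y X2; X2 → TY TX; X → X X3; X3 → X TX; Y → TY X4; X4 → TY TZ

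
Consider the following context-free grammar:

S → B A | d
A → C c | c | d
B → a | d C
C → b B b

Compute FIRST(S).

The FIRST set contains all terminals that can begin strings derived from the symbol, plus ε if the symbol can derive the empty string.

We compute FIRST(S) using the standard algorithm.
FIRST(A) = {b, c, d}
FIRST(B) = {a, d}
FIRST(C) = {b}
FIRST(S) = {a, d}
Therefore, FIRST(S) = {a, d}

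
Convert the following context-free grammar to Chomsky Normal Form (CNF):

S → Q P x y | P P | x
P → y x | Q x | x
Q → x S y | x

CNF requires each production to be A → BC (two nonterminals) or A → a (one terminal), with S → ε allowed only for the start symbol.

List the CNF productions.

TX → x; TY → y; S → x; P → x; Q → x; S → Q X0; X0 → P X1; X1 → TX TY; S → P P; P → TY TX; P → Q TX; Q → TX X2; X2 → S TY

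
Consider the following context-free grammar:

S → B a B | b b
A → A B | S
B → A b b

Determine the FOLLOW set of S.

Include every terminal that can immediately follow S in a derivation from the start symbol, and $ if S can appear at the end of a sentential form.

We compute FOLLOW(S) using the standard algorithm.
FOLLOW(S) starts with {$}.
FIRST(A) = {b}
FIRST(B) = {b}
FIRST(S) = {b}
FOLLOW(A) = {b}
FOLLOW(B) = {$, a, b}
FOLLOW(S) = {$, b}
Therefore, FOLLOW(S) = {$, b}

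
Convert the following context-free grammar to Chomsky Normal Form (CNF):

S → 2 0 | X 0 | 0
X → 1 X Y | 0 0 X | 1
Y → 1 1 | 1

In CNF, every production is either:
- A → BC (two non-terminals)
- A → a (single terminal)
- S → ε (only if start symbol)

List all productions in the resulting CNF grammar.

T2 → 2; T0 → 0; S → 0; T1 → 1; X → 1; Y → 1; S → T2 T0; S → X T0; X → T1 X0; X0 → X Y; X → T0 X1; X1 → T0 X; Y → T1 T1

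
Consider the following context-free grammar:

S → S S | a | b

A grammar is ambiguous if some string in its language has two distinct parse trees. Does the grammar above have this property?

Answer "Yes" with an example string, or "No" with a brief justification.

Yes - the string 'b a a a a a' has two distinct parse trees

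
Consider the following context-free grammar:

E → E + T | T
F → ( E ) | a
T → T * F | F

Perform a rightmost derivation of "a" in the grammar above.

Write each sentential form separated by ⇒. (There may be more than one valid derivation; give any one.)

E ⇒ T ⇒ F ⇒ a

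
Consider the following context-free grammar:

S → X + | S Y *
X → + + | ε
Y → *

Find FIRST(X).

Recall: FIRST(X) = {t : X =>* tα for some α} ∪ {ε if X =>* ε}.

We compute FIRST(X) using the standard algorithm.
FIRST(S) = {+}
FIRST(X) = {+, ε}
FIRST(Y) = {*}
Therefore, FIRST(X) = {+, ε}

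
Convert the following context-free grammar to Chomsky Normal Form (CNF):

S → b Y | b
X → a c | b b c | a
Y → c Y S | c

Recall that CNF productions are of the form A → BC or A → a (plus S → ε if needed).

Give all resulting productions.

TB → b; S → b; TA → a; TC → c; X → a; Y → c; S → TB Y; X → TA TC; X → TB X0; X0 → TB TC; Y → TC X1; X1 → Y S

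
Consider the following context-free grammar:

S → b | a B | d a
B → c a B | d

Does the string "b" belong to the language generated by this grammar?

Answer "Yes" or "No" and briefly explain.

Yes - a valid derivation exists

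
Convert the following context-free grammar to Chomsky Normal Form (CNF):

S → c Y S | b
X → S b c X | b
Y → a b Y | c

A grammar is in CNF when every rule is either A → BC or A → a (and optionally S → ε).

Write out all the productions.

TC → c; S → b; TB → b; X → b; TA → a; Y → c; S → TC X0; X0 → Y S; X → S X1; X1 → TB X2; X2 → TC X; Y → TA X3; X3 → TB Y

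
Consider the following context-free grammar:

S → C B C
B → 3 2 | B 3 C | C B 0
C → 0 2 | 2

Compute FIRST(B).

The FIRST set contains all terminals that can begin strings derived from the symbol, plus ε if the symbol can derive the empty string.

We compute FIRST(B) using the standard algorithm.
FIRST(B) = {0, 2, 3}
FIRST(C) = {0, 2}
FIRST(S) = {0, 2}
Therefore, FIRST(B) = {0, 2, 3}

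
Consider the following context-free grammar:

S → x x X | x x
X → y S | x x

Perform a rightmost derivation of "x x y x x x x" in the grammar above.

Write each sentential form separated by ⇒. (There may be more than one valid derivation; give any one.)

S ⇒ x x X ⇒ x x y S ⇒ x x y x x X ⇒ x x y x x x x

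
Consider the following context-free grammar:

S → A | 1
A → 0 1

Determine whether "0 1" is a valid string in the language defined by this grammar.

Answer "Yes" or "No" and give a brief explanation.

Yes - a valid derivation exists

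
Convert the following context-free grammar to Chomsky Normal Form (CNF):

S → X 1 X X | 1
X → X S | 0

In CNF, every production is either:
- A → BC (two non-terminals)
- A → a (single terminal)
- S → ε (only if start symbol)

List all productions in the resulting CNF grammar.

T1 → 1; S → 1; X → 0; S → X X0; X0 → T1 X1; X1 → X X; X → X S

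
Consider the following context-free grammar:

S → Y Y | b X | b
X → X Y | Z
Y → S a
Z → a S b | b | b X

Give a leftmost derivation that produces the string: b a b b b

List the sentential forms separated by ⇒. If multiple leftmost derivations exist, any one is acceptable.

S ⇒ b X ⇒ b Z ⇒ b a S b ⇒ b a b X b ⇒ b a b Z b ⇒ b a b b b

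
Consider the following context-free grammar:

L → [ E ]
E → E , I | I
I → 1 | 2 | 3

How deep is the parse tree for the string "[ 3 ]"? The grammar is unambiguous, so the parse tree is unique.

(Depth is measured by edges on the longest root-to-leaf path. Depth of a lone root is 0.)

3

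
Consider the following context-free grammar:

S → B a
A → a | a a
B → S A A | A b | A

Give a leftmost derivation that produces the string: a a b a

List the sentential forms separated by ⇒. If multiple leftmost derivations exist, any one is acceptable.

S ⇒ B a ⇒ A b a ⇒ a a b a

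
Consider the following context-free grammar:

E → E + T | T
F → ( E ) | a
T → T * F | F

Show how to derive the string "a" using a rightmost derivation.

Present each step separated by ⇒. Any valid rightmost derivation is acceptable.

E ⇒ T ⇒ F ⇒ a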